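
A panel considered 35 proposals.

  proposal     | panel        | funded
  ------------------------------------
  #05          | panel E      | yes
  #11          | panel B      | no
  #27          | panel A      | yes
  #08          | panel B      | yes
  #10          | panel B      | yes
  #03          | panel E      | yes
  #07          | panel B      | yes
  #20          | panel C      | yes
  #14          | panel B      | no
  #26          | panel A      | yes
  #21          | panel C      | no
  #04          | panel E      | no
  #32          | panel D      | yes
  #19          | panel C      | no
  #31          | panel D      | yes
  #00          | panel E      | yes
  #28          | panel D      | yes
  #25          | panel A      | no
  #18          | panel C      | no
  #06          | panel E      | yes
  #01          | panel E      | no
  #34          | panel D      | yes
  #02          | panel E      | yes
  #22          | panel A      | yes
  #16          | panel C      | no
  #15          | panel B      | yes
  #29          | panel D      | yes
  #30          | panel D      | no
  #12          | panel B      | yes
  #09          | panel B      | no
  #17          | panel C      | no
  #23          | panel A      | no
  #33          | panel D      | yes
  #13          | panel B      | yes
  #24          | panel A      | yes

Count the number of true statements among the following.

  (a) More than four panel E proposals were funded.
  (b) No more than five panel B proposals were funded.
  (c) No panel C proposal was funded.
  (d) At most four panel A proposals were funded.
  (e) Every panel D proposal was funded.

(a) panel E: |A| = 7, |A ∩ B| = 5; needs |A ∩ B| > 4 — true.
(b) panel B: |A| = 9, |A ∩ B| = 6; needs |A ∩ B| ≤ 5 — false.
(c) panel C: |A| = 6, |A ∩ B| = 1; needs A ∩ B = ∅ (|A ∩ B| = 0) — false.
(d) panel A: |A| = 6, |A ∩ B| = 4; needs |A ∩ B| ≤ 4 — true.
(e) panel D: |A| = 7, |A ∩ B| = 6; needs A ⊆ B, i.e. every element of A is in B (|A ∖ B| = 0) — false.

2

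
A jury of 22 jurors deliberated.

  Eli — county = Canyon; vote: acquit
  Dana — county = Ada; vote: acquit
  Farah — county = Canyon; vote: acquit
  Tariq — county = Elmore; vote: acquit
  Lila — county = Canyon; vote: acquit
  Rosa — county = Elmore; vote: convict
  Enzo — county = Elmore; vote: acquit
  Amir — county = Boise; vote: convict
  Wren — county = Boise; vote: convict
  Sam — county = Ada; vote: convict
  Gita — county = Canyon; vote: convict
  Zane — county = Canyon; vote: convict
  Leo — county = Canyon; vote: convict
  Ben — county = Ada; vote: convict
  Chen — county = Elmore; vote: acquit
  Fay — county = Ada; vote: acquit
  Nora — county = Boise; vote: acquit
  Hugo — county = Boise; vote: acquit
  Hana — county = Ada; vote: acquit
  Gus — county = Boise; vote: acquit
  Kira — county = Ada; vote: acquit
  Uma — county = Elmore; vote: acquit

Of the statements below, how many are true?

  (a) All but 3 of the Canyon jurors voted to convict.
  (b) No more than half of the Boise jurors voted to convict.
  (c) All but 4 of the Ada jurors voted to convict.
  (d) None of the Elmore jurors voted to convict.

3

(a) Canyon: |A| = 6, |A ∩ B| = 3; needs |A ∖ B| = 3 — true.
(b) Boise: |A| = 5, |A ∩ B| = 2; needs |A ∩ B| ≤ |A ∖ B| — true.
(c) Ada: |A| = 6, |A ∩ B| = 2; needs |A ∖ B| = 4 — true.
(d) Elmore: |A| = 5, |A ∩ B| = 1; needs A ∩ B = ∅ (|A ∩ B| = 0) — false.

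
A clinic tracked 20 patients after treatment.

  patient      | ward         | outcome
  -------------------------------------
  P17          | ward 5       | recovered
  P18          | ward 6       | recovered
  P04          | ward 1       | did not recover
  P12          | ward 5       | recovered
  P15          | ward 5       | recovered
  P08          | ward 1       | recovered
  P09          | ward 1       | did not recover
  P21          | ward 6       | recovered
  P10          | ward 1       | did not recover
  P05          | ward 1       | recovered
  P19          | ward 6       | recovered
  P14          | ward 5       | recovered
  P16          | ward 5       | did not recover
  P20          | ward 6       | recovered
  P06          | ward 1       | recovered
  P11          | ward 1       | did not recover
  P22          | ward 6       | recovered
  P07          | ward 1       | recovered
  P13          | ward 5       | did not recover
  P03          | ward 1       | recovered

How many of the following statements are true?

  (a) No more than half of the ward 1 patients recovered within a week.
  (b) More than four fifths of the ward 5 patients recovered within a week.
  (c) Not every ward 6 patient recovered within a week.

0

(a) ward 1: |A| = 9, |A ∩ B| = 5; needs |A ∩ B| ≤ |A ∖ B| — false.
(b) ward 5: |A| = 6, |A ∩ B| = 4; needs |A ∩ B| / |A| > 4/5 — false.
(c) ward 6: |A| = 5, |A ∩ B| = 5; needs A ⊄ B (|A ∖ B| ≥ 1) — false.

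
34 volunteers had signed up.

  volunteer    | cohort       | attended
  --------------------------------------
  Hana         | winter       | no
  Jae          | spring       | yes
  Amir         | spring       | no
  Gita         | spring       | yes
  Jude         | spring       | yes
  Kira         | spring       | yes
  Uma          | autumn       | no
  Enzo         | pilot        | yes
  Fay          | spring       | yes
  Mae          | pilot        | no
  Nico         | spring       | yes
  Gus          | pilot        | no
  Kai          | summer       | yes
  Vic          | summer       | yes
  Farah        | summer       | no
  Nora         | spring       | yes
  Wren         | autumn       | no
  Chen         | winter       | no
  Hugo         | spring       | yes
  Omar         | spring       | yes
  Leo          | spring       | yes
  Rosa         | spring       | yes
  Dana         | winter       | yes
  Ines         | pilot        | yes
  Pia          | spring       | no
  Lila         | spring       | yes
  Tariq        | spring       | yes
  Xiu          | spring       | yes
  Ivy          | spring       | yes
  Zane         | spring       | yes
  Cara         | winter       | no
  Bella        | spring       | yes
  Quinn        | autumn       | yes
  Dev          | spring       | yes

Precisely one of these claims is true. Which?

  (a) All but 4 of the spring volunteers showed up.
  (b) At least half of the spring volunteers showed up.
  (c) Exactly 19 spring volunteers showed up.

|A| = 20, |A ∩ B| = 18, |A ∖ B| = 2.
(a) requires |A ∖ B| = 4: false.
(b) requires |A ∩ B| ≥ |A ∖ B|: true.
(c) requires |A ∩ B| = 19: false.

(b)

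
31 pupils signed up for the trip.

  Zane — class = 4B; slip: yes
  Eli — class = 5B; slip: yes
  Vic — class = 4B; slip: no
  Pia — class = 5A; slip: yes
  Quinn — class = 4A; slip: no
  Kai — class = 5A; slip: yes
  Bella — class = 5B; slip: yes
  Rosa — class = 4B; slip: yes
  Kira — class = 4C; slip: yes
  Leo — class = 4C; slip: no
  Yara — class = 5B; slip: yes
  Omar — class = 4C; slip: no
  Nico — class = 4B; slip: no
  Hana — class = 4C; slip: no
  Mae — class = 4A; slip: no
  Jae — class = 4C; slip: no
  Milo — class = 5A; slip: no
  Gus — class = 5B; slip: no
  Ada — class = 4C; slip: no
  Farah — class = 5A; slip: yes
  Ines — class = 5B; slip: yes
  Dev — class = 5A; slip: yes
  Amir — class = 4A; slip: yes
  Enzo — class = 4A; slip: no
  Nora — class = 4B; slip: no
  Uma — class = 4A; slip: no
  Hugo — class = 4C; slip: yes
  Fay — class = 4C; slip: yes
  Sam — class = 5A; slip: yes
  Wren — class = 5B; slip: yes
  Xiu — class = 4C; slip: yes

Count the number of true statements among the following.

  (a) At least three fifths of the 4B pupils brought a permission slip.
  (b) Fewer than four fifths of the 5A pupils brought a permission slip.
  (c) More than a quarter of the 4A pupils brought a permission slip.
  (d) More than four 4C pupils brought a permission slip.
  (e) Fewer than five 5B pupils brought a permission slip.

0

(a) 4B: |A| = 5, |A ∩ B| = 2; needs |A ∩ B| / |A| ≥ 3/5 — false.
(b) 5A: |A| = 6, |A ∩ B| = 5; needs |A ∩ B| / |A| < 4/5 — false.
(c) 4A: |A| = 5, |A ∩ B| = 1; needs |A ∩ B| / |A| > 1/4 — false.
(d) 4C: |A| = 9, |A ∩ B| = 4; needs |A ∩ B| > 4 — false.
(e) 5B: |A| = 6, |A ∩ B| = 5; needs |A ∩ B| < 5 — false.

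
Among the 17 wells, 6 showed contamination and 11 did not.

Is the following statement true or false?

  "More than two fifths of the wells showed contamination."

False

Truth condition: |A ∩ B| / |A| > 2/5.
|A| = 17, |A ∩ B| = 6, |A ∖ B| = 11.
|A ∩ B|/|A| = 6/17, so the statement is false.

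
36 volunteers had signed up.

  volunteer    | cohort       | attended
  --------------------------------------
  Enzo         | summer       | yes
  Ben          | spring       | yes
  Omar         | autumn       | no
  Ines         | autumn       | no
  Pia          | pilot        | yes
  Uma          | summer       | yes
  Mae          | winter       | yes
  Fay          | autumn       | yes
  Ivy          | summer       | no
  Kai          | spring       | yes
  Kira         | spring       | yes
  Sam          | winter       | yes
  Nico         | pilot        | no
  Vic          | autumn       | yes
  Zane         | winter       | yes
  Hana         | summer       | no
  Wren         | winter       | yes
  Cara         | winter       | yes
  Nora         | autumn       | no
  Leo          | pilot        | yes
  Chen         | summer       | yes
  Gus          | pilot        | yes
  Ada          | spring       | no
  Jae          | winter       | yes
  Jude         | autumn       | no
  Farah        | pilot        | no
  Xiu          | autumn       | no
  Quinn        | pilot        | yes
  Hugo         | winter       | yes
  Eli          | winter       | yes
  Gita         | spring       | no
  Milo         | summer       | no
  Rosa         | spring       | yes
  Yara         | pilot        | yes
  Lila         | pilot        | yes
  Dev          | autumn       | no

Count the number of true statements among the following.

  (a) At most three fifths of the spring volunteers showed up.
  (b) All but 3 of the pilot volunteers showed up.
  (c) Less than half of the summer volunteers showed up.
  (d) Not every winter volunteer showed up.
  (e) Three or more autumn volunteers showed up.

0

(a) spring: |A| = 6, |A ∩ B| = 4; needs |A ∩ B| / |A| ≤ 3/5 — false.
(b) pilot: |A| = 8, |A ∩ B| = 6; needs |A ∖ B| = 3 — false.
(c) summer: |A| = 6, |A ∩ B| = 3; needs |A ∩ B| < |A ∖ B| — false.
(d) winter: |A| = 8, |A ∩ B| = 8; needs A ⊄ B (|A ∖ B| ≥ 1) — false.
(e) autumn: |A| = 8, |A ∩ B| = 2; needs |A ∩ B| ≥ 3 — false.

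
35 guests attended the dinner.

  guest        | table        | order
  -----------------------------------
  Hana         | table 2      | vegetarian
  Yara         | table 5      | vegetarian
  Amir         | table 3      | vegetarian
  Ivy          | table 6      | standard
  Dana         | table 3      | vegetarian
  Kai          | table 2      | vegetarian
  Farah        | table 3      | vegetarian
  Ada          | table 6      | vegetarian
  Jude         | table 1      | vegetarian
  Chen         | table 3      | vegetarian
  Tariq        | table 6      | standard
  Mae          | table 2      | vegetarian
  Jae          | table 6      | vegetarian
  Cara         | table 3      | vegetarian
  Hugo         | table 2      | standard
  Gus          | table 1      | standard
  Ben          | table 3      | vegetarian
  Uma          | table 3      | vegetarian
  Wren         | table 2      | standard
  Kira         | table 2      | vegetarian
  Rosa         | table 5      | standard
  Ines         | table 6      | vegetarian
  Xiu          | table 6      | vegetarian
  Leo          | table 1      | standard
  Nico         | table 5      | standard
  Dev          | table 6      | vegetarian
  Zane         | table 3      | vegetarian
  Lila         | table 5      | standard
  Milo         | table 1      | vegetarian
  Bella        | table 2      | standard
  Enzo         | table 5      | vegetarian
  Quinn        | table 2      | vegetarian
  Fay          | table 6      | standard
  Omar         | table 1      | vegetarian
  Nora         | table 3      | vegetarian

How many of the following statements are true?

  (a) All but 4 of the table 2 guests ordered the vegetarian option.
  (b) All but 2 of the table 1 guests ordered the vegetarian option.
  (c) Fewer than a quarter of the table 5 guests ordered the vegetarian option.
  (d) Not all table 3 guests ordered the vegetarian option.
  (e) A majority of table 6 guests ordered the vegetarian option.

(a) table 2: |A| = 8, |A ∩ B| = 5; needs |A ∖ B| = 4 — false.
(b) table 1: |A| = 5, |A ∩ B| = 3; needs |A ∖ B| = 2 — true.
(c) table 5: |A| = 5, |A ∩ B| = 2; needs |A ∩ B| / |A| < 1/4 — false.
(d) table 3: |A| = 9, |A ∩ B| = 9; needs A ⊄ B (|A ∖ B| ≥ 1) — false.
(e) table 6: |A| = 8, |A ∩ B| = 5; needs |A ∩ B| > |A ∖ B| — true.

2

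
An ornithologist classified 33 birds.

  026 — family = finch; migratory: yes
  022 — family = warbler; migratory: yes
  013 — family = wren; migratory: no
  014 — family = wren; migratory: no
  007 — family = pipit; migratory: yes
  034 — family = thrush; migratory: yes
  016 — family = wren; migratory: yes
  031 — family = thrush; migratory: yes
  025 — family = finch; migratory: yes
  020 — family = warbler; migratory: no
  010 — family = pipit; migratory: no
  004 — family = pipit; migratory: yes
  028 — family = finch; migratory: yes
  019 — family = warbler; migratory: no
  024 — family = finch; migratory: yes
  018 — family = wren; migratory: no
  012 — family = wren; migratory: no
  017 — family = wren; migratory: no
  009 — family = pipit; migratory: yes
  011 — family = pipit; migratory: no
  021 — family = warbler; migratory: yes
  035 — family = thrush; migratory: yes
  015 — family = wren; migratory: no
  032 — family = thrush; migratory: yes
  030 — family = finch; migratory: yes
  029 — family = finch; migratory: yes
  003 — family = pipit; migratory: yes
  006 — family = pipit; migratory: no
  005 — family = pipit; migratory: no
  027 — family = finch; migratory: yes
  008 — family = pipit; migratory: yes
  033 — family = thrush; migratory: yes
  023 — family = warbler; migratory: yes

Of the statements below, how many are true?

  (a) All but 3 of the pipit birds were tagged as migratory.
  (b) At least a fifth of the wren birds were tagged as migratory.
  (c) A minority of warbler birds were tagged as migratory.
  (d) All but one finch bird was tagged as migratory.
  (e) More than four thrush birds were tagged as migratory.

(a) pipit: |A| = 9, |A ∩ B| = 5; needs |A ∖ B| = 3 — false.
(b) wren: |A| = 7, |A ∩ B| = 1; needs |A ∩ B| / |A| ≥ 1/5 — false.
(c) warbler: |A| = 5, |A ∩ B| = 3; needs |A ∩ B| < |A ∖ B| — false.
(d) finch: |A| = 7, |A ∩ B| = 7; needs |A ∖ B| = 1 — false.
(e) thrush: |A| = 5, |A ∩ B| = 5; needs |A ∩ B| > 4 — true.

1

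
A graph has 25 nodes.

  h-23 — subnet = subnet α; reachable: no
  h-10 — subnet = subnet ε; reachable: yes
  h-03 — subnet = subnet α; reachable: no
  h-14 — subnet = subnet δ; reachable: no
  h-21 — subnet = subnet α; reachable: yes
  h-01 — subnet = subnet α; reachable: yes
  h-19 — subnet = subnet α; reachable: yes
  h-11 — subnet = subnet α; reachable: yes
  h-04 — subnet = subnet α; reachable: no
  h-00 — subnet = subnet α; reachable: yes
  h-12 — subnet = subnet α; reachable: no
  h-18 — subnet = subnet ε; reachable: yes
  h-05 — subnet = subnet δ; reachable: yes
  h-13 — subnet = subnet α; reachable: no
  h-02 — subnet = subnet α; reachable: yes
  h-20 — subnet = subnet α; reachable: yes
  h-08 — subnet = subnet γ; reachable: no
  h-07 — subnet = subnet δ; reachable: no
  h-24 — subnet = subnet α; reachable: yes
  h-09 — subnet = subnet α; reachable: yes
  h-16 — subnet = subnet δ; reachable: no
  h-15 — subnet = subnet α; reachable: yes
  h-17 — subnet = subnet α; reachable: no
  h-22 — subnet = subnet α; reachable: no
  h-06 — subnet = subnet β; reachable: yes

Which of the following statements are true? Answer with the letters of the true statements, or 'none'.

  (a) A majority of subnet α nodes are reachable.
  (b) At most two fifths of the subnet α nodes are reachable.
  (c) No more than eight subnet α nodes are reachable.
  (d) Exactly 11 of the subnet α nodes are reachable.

|A| = 17, |A ∩ B| = 10, |A ∖ B| = 7.
(a) |A ∩ B| > |A ∖ B|: holds.
(b) |A ∩ B| / |A| ≤ 2/5: fails.
(c) |A ∩ B| ≤ 8: fails.
(d) |A ∩ B| = 11: fails.

(a)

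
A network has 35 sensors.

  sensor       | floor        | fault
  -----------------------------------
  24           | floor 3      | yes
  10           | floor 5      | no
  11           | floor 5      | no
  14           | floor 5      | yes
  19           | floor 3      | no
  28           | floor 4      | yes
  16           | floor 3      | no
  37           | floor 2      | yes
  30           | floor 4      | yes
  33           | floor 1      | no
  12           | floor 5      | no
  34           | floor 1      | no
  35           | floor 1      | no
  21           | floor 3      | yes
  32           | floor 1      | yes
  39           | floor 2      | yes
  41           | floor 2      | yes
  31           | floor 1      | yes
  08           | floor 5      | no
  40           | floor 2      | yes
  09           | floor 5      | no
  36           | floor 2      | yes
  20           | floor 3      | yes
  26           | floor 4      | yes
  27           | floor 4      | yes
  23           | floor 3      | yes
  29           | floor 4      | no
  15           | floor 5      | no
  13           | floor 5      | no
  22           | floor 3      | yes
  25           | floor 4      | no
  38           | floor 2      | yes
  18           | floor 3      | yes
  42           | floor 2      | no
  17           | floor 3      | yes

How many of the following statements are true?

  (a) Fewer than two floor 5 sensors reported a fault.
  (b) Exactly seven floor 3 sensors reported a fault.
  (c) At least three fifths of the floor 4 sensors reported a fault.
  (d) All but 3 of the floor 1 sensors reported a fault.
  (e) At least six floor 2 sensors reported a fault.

5

(a) floor 5: |A| = 8, |A ∩ B| = 1; needs |A ∩ B| < 2 — true.
(b) floor 3: |A| = 9, |A ∩ B| = 7; needs |A ∩ B| = 7 — true.
(c) floor 4: |A| = 6, |A ∩ B| = 4; needs |A ∩ B| / |A| ≥ 3/5 — true.
(d) floor 1: |A| = 5, |A ∩ B| = 2; needs |A ∖ B| = 3 — true.
(e) floor 2: |A| = 7, |A ∩ B| = 6; needs |A ∩ B| ≥ 6 — true.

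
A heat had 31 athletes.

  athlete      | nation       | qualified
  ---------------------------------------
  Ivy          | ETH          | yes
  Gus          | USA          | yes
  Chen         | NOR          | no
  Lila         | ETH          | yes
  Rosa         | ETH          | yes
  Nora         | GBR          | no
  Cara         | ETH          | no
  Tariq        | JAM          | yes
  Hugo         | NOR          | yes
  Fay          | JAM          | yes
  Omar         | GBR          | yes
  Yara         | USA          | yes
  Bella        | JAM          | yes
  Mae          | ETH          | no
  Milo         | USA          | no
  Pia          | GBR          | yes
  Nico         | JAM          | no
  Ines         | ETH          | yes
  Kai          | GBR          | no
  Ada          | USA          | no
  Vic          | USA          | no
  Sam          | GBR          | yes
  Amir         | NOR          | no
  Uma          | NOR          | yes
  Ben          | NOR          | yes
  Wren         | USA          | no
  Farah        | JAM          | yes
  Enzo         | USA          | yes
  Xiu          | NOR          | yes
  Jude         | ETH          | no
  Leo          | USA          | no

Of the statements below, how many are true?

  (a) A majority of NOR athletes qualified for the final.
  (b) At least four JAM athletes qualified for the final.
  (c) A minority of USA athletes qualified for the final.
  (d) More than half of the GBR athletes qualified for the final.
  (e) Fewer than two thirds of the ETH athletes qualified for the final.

5

(a) NOR: |A| = 6, |A ∩ B| = 4; needs |A ∩ B| > |A ∖ B| — true.
(b) JAM: |A| = 5, |A ∩ B| = 4; needs |A ∩ B| ≥ 4 — true.
(c) USA: |A| = 8, |A ∩ B| = 3; needs |A ∩ B| < |A ∖ B| — true.
(d) GBR: |A| = 5, |A ∩ B| = 3; needs |A ∩ B| > |A ∖ B| — true.
(e) ETH: |A| = 7, |A ∩ B| = 4; needs |A ∩ B| / |A| < 2/3 — true.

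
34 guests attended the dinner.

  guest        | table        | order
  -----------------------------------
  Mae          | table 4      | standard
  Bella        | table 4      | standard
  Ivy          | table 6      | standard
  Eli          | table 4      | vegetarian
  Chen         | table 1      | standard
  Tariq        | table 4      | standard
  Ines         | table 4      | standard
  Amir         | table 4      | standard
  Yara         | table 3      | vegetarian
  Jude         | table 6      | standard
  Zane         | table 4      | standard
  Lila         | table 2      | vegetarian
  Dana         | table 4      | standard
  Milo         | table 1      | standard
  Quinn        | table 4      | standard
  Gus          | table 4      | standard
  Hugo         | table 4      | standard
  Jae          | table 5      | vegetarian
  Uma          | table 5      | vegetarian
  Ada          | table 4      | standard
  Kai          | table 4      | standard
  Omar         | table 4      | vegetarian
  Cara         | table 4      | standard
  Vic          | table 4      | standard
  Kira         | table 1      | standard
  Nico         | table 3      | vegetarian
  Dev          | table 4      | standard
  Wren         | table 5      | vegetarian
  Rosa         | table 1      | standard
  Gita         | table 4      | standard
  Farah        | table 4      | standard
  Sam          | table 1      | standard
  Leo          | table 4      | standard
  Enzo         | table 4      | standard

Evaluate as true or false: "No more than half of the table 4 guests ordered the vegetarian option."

True

Truth condition: |A ∩ B| ≤ |A ∖ B|.
|A| = 21, |A ∩ B| = 2, |A ∖ B| = 19.
2 < 19, so the statement is true.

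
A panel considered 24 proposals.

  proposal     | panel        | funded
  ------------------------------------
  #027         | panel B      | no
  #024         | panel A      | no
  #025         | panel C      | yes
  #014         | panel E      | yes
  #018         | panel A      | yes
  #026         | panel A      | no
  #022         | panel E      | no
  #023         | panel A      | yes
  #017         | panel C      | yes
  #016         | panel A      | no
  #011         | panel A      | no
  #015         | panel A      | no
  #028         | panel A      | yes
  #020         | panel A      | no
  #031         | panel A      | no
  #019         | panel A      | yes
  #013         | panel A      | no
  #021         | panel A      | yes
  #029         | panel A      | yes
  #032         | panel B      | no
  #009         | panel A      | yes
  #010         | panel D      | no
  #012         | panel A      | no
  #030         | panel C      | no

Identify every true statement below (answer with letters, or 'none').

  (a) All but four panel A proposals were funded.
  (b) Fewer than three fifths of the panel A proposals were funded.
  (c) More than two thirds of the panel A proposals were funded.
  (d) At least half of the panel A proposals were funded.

(b)

|A| = 16, |A ∩ B| = 7, |A ∖ B| = 9.
(a) |A ∖ B| = 4: fails.
(b) |A ∩ B| / |A| < 3/5: holds.
(c) |A ∩ B| / |A| > 2/3: fails.
(d) |A ∩ B| ≥ |A ∖ B|: fails.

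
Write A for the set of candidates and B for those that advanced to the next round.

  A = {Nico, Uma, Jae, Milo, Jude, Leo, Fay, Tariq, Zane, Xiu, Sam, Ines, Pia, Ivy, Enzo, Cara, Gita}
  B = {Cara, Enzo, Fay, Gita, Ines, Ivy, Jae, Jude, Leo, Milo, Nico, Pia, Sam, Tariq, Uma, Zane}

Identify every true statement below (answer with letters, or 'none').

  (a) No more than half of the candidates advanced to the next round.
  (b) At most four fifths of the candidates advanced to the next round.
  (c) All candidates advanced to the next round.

|A| = 17, |A ∩ B| = 16, |A ∖ B| = 1.
(a) |A ∩ B| ≤ |A ∖ B|: fails.
(b) |A ∩ B| / |A| ≤ 4/5: fails.
(c) A ⊆ B, i.e. every element of A is in B (|A ∖ B| = 0): fails.

none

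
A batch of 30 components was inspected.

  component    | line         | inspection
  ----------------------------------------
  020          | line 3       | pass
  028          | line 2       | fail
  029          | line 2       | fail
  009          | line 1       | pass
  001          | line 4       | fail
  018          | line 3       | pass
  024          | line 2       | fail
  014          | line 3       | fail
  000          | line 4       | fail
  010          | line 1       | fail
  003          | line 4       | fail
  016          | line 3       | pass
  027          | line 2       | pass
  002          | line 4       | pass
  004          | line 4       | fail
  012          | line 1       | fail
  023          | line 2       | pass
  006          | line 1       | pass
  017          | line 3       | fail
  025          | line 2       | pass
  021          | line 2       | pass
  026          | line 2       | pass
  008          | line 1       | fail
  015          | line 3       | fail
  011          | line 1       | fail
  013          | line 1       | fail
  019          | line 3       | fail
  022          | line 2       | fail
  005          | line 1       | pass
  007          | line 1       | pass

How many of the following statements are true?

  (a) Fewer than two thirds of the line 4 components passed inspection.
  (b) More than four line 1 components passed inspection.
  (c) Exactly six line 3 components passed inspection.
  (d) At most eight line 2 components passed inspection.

(a) line 4: |A| = 5, |A ∩ B| = 1; needs |A ∩ B| / |A| < 2/3 — true.
(b) line 1: |A| = 9, |A ∩ B| = 4; needs |A ∩ B| > 4 — false.
(c) line 3: |A| = 7, |A ∩ B| = 3; needs |A ∩ B| = 6 — false.
(d) line 2: |A| = 9, |A ∩ B| = 5; needs |A ∩ B| ≤ 8 — true.

2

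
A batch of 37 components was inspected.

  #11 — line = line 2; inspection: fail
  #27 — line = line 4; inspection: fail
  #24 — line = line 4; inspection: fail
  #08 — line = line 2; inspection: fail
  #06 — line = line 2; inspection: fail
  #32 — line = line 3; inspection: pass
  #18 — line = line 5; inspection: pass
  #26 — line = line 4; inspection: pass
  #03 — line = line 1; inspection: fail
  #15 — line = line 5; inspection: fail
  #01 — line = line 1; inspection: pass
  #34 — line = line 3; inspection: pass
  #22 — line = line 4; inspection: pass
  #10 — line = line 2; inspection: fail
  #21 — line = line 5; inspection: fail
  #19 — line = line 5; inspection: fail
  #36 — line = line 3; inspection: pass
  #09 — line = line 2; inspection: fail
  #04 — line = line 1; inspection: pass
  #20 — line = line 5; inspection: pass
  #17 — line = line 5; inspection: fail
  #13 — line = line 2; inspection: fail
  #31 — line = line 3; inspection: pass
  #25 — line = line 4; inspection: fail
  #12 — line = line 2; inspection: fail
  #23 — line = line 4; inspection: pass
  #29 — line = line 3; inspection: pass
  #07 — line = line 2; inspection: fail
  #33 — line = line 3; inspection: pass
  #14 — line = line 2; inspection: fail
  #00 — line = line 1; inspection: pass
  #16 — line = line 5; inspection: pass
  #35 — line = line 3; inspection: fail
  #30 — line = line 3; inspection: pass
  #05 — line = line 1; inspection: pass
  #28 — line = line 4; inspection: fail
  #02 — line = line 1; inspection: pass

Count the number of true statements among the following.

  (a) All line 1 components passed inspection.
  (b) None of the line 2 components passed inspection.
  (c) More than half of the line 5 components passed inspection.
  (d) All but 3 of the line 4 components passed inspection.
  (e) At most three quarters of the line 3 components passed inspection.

(a) line 1: |A| = 6, |A ∩ B| = 5; needs A ⊆ B, i.e. every element of A is in B (|A ∖ B| = 0) — false.
(b) line 2: |A| = 9, |A ∩ B| = 0; needs A ∩ B = ∅ (|A ∩ B| = 0) — true.
(c) line 5: |A| = 7, |A ∩ B| = 3; needs |A ∩ B| > |A ∖ B| — false.
(d) line 4: |A| = 7, |A ∩ B| = 3; needs |A ∖ B| = 3 — false.
(e) line 3: |A| = 8, |A ∩ B| = 7; needs |A ∩ B| / |A| ≤ 3/4 — false.

1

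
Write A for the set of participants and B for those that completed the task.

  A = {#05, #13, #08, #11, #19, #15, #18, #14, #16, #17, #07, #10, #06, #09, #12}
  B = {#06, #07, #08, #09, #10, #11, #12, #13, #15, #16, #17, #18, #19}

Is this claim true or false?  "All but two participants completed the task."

True

Truth condition: |A ∖ B| = 2.
|A| = 15, |A ∩ B| = 13, |A ∖ B| = 2.
|A ∖ B| = 2, so the statement is true.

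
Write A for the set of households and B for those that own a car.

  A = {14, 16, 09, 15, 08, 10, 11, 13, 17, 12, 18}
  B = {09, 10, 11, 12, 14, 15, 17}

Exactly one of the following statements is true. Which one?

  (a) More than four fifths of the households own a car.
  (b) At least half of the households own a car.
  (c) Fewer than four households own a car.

|A| = 11, |A ∩ B| = 7, |A ∖ B| = 4.
(a) requires |A ∩ B| / |A| > 4/5: false.
(b) requires |A ∩ B| ≥ |A ∖ B|: true.
(c) requires |A ∩ B| < 4: false.

(b)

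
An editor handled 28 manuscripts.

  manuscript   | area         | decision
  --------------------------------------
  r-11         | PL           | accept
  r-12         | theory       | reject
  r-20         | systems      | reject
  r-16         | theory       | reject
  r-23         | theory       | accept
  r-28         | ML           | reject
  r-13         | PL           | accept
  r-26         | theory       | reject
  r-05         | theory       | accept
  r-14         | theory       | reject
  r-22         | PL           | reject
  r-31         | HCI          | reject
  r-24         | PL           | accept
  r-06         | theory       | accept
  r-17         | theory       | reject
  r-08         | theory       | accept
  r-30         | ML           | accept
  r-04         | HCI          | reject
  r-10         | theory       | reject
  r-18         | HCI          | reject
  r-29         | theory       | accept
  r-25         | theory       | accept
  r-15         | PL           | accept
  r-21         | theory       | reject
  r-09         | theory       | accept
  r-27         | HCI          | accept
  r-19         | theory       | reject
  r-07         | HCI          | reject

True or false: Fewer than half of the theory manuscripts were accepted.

True

'Fewer than half of the theory manuscripts were accepted' holds iff |A ∩ B| < |A ∖ B|.
|A| = 15, |A ∩ B| = 7, |A ∖ B| = 8.
7 < 8, so the statement is true.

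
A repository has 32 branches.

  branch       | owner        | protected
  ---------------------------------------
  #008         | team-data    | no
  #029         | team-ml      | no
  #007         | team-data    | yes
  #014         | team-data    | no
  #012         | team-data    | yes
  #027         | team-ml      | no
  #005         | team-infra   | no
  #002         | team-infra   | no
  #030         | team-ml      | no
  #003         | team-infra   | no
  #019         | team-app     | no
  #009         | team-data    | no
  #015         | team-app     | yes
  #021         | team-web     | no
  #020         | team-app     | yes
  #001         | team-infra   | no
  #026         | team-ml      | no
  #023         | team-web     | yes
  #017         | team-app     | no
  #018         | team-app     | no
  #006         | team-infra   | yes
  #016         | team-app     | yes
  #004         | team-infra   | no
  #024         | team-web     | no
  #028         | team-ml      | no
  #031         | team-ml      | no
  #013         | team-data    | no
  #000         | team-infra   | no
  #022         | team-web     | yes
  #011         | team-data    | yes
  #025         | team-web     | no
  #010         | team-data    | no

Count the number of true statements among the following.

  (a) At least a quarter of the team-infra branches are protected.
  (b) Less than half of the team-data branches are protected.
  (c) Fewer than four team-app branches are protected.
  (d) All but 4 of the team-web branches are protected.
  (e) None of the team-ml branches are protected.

(a) team-infra: |A| = 7, |A ∩ B| = 1; needs |A ∩ B| / |A| ≥ 1/4 — false.
(b) team-data: |A| = 8, |A ∩ B| = 3; needs |A ∩ B| < |A ∖ B| — true.
(c) team-app: |A| = 6, |A ∩ B| = 3; needs |A ∩ B| < 4 — true.
(d) team-web: |A| = 5, |A ∩ B| = 2; needs |A ∖ B| = 4 — false.
(e) team-ml: |A| = 6, |A ∩ B| = 0; needs A ∩ B = ∅ (|A ∩ B| = 0) — true.

3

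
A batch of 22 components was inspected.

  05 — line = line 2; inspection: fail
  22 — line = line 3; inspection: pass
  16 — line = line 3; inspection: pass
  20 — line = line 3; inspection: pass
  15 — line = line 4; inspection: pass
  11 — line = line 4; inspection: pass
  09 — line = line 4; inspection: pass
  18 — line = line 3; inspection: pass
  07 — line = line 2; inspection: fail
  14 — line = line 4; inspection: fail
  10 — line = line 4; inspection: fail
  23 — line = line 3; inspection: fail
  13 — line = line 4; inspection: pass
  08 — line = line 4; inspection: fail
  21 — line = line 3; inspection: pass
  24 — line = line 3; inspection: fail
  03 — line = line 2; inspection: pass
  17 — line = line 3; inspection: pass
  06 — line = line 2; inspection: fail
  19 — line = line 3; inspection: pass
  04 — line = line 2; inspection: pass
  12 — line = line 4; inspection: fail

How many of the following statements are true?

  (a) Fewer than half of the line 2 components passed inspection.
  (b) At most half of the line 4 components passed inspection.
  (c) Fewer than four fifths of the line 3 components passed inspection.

(a) line 2: |A| = 5, |A ∩ B| = 2; needs |A ∩ B| < |A ∖ B| — true.
(b) line 4: |A| = 8, |A ∩ B| = 4; needs |A ∩ B| ≤ |A ∖ B| — true.
(c) line 3: |A| = 9, |A ∩ B| = 7; needs |A ∩ B| / |A| < 4/5 — true.

3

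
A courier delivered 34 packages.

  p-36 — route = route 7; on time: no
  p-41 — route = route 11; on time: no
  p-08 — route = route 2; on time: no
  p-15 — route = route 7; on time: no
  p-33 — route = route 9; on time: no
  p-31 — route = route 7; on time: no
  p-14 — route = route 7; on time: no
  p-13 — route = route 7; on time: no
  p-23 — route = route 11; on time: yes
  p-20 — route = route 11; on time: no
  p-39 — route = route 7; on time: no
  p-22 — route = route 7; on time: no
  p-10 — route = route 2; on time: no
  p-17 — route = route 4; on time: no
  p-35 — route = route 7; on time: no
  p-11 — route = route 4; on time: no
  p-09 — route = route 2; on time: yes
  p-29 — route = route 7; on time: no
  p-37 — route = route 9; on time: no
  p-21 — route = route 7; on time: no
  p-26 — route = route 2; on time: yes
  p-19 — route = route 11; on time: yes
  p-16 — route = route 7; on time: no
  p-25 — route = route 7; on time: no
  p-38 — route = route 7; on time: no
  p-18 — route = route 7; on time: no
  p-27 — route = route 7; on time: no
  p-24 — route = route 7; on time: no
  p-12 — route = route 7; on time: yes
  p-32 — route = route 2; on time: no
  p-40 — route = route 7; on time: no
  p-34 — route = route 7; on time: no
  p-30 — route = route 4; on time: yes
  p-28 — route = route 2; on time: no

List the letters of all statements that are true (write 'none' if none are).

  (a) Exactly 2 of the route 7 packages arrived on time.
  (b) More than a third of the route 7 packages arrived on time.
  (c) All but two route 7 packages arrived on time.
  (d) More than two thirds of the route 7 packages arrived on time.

none

|A| = 19, |A ∩ B| = 1, |A ∖ B| = 18.
(a) |A ∩ B| = 2: fails.
(b) |A ∩ B| / |A| > 1/3: fails.
(c) |A ∖ B| = 2: fails.
(d) |A ∩ B| / |A| > 2/3: fails.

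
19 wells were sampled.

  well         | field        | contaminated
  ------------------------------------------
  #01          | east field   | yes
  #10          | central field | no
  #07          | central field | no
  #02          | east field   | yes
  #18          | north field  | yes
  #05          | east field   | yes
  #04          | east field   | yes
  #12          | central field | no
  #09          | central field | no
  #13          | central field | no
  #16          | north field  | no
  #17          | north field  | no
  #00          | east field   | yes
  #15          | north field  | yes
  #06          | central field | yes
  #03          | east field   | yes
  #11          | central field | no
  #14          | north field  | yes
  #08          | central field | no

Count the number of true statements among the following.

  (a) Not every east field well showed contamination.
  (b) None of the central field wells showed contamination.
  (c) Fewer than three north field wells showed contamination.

0

(a) east field: |A| = 6, |A ∩ B| = 6; needs A ⊄ B (|A ∖ B| ≥ 1) — false.
(b) central field: |A| = 8, |A ∩ B| = 1; needs A ∩ B = ∅ (|A ∩ B| = 0) — false.
(c) north field: |A| = 5, |A ∩ B| = 3; needs |A ∩ B| < 3 — false.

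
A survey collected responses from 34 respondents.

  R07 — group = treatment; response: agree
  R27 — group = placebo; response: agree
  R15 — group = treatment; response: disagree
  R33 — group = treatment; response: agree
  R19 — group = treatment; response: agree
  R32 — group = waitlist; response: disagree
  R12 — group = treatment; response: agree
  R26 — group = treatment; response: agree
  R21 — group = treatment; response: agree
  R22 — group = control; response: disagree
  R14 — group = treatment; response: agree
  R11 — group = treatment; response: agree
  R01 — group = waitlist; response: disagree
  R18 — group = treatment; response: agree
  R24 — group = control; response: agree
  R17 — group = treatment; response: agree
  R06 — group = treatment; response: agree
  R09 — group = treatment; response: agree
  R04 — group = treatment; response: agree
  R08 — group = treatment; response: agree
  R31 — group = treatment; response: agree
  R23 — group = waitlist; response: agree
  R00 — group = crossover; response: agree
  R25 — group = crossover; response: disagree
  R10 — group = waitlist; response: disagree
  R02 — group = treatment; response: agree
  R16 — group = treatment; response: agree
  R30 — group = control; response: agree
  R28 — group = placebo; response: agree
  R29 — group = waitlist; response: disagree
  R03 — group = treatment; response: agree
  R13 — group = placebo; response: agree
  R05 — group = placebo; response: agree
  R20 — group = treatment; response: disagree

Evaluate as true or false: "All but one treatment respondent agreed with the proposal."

False

The determiner here denotes the relation: |A ∖ B| = 1.
|A| = 20, |A ∩ B| = 18, |A ∖ B| = 2.
|A ∖ B| = 2, so the statement is false.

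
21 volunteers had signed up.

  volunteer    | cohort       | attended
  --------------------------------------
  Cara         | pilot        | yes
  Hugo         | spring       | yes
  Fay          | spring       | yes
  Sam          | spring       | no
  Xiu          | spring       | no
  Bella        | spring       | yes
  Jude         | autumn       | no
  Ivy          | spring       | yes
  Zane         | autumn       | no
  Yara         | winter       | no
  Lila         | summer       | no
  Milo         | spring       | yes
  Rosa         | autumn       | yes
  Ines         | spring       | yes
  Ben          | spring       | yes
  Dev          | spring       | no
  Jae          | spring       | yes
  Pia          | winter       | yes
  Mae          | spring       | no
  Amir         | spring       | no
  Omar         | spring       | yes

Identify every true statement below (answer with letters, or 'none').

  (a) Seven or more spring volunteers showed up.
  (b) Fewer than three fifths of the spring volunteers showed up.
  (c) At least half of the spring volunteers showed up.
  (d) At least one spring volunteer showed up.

|A| = 14, |A ∩ B| = 9, |A ∖ B| = 5.
(a) |A ∩ B| ≥ 7: holds.
(b) |A ∩ B| / |A| < 3/5: fails.
(c) |A ∩ B| ≥ |A ∖ B|: holds.
(d) A ∩ B ≠ ∅ (|A ∩ B| ≥ 1): holds.

(a), (c), (d)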